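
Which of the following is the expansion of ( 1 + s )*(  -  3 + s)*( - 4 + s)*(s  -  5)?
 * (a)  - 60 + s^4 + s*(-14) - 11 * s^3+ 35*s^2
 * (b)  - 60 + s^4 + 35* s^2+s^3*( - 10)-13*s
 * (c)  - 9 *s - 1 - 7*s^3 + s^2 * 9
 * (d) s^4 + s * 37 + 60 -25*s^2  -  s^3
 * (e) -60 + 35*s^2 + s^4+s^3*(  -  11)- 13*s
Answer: e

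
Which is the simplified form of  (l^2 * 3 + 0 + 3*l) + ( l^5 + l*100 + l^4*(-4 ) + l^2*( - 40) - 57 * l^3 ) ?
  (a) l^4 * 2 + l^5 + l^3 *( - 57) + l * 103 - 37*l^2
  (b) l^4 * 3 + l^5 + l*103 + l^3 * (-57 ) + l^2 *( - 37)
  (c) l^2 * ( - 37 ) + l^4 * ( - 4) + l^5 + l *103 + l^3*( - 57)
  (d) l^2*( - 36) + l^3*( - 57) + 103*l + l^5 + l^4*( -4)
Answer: c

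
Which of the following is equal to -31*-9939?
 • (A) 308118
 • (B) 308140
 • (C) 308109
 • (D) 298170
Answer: C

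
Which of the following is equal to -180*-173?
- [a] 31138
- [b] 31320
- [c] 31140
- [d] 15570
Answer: c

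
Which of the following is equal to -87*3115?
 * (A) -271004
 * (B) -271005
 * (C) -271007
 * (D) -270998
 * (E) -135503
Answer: B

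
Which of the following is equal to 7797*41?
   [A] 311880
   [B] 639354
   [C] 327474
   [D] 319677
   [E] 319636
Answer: D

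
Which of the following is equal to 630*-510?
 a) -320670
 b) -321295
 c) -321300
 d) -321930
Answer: c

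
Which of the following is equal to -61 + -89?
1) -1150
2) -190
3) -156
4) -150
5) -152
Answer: 4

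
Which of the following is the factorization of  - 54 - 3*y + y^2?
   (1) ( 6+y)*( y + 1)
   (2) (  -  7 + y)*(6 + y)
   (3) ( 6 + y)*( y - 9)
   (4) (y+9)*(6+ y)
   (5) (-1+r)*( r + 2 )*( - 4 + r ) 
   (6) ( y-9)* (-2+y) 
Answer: 3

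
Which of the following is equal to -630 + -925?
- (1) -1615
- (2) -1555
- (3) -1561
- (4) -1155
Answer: 2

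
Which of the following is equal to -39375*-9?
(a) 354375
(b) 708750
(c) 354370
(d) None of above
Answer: a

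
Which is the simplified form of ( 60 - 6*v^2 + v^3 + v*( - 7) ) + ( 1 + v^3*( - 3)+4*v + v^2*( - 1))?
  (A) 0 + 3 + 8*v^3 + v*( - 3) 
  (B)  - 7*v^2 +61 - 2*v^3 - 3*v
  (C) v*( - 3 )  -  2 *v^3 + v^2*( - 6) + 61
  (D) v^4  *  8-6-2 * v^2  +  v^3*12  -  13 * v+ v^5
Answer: B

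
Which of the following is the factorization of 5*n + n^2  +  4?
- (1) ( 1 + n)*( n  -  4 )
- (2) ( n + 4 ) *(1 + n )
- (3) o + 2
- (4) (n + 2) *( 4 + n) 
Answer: 2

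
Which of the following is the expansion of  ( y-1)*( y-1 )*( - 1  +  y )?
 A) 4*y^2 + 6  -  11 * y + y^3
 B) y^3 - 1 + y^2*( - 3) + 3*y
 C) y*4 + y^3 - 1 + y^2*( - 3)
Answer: B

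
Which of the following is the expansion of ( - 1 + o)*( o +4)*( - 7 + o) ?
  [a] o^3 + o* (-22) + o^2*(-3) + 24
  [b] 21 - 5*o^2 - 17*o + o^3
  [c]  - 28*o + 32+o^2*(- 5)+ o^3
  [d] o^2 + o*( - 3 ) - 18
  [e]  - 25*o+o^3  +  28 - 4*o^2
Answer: e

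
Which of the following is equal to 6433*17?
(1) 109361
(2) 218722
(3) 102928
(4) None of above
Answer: 1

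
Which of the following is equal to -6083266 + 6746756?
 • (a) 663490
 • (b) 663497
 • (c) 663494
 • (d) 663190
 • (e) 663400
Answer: a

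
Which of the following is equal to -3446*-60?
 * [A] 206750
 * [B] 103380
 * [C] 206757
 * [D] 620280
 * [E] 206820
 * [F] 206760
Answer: F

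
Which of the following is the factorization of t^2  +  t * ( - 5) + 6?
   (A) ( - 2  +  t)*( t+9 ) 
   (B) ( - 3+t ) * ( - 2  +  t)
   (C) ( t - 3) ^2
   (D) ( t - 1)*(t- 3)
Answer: B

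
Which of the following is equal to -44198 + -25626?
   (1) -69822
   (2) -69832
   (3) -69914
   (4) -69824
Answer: 4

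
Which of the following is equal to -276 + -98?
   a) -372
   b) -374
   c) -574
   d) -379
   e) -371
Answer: b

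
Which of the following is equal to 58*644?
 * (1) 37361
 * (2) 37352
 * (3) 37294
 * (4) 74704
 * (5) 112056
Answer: 2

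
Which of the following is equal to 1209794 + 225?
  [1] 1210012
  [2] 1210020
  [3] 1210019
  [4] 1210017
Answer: 3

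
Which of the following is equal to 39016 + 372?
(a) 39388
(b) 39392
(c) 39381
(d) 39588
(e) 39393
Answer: a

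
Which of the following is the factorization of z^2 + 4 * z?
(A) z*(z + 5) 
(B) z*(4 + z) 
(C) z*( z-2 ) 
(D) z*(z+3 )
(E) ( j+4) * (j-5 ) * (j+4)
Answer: B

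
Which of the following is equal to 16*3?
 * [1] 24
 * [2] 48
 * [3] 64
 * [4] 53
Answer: 2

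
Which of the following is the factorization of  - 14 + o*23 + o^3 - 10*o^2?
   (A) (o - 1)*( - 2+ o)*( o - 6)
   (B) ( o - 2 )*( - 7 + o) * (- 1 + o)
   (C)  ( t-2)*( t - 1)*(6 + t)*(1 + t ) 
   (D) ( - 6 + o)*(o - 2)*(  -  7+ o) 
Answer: B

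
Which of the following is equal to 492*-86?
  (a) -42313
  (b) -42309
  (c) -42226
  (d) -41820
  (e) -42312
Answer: e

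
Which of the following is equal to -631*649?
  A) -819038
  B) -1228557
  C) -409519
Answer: C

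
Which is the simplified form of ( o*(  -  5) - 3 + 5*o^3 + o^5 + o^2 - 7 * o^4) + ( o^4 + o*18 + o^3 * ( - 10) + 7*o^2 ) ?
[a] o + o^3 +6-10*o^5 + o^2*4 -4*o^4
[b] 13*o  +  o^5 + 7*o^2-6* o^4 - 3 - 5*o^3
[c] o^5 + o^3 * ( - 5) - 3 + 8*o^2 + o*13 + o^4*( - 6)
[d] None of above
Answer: c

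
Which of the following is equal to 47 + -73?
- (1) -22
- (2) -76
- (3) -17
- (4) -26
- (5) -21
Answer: 4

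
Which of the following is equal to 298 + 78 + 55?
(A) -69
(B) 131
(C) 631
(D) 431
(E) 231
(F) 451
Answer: D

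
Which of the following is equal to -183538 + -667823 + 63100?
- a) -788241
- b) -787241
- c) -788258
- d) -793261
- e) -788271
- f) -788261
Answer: f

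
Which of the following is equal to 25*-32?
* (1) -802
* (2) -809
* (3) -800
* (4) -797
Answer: 3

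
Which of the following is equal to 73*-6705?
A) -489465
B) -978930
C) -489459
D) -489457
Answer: A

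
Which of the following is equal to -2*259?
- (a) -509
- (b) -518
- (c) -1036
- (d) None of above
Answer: b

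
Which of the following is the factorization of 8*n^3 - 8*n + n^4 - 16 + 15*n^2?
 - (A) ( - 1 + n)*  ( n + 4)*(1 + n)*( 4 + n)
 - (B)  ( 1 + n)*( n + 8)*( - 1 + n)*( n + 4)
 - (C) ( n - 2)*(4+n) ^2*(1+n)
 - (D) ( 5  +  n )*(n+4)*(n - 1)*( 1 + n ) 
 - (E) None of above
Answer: A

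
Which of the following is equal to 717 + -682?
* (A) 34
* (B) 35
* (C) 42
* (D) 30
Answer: B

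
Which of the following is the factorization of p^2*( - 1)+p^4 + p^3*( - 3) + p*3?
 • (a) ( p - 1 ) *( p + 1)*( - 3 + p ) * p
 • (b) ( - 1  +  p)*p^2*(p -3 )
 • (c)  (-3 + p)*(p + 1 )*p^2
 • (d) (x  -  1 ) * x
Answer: a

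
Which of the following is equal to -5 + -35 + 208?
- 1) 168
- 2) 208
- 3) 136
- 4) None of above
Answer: 1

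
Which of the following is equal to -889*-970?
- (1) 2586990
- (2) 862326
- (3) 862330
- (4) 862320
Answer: 3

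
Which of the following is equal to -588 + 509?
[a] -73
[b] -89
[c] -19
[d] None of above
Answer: d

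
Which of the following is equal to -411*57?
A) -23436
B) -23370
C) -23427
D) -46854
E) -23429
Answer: C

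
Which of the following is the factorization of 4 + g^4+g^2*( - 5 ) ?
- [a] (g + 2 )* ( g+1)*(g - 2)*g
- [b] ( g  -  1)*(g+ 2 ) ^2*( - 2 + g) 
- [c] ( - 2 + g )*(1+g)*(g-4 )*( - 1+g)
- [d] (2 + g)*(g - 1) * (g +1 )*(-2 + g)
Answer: d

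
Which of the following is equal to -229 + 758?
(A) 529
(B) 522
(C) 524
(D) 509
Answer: A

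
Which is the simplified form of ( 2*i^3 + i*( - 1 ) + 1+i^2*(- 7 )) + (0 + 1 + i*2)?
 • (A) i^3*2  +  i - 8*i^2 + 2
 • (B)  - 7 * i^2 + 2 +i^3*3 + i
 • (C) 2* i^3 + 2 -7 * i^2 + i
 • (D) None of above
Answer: C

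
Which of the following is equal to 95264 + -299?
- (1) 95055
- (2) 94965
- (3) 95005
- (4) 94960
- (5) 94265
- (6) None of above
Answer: 2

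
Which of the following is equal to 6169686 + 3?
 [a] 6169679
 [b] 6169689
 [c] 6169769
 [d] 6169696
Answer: b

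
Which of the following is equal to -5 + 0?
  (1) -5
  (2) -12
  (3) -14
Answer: 1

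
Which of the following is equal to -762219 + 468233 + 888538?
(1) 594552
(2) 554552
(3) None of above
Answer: 1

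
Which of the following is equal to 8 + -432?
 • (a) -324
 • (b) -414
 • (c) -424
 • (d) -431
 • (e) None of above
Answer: c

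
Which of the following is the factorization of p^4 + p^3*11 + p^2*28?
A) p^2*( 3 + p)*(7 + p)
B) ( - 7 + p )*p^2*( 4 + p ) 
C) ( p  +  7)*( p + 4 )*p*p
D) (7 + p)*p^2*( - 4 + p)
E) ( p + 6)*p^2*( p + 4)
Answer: C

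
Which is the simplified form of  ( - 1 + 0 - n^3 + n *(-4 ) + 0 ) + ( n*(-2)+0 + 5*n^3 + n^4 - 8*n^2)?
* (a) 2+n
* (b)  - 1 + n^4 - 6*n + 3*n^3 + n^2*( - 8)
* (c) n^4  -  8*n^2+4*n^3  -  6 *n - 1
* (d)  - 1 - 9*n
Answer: c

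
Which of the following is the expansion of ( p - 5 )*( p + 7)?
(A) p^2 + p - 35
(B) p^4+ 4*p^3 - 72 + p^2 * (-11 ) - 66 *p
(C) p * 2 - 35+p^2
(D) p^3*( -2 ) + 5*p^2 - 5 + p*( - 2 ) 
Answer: C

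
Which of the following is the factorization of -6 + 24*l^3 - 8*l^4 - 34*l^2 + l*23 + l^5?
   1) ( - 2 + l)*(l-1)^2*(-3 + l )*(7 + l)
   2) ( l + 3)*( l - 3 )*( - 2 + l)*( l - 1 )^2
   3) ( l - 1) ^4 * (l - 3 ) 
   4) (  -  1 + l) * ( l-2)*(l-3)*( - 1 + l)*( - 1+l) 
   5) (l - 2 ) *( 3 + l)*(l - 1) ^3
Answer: 4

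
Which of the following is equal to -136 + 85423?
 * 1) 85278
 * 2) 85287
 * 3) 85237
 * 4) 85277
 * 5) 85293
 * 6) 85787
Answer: 2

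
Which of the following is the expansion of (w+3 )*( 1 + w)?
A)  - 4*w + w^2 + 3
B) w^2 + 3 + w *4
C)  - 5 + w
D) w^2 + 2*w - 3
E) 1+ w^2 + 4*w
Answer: B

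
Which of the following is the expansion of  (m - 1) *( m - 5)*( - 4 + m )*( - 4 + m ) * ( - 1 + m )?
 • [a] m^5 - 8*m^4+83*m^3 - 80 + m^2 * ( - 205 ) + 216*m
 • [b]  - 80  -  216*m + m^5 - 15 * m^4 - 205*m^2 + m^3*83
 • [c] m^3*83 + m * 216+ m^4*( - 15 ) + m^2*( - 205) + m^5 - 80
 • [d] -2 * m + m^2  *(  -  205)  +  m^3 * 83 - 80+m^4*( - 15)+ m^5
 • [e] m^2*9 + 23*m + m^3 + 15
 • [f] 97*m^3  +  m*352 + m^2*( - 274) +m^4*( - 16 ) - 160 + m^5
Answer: c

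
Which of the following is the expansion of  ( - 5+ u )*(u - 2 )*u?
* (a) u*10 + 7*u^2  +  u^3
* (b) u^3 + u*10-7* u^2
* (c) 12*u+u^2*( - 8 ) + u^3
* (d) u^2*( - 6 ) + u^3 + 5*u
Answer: b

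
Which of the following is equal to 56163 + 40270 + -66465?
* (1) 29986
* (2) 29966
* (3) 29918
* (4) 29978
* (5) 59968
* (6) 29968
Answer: 6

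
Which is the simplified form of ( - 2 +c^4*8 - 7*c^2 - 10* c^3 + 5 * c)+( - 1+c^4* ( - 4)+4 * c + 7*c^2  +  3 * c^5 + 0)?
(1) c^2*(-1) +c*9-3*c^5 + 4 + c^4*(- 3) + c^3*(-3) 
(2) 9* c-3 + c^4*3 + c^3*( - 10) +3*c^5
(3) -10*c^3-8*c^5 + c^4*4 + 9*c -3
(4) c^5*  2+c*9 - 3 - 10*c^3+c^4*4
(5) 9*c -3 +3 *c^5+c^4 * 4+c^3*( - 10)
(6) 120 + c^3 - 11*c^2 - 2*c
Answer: 5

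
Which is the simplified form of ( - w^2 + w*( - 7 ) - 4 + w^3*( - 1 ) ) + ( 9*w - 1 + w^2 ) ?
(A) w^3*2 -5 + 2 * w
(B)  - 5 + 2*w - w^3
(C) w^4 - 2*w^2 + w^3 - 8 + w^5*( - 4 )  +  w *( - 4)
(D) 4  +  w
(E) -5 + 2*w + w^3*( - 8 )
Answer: B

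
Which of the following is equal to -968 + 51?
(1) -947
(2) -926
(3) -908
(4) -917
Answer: 4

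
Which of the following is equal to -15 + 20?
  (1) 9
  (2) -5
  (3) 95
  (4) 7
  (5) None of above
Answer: 5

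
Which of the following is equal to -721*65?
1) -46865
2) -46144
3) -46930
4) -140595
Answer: 1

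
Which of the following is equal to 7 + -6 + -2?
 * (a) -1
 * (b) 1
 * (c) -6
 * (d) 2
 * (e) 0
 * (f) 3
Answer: a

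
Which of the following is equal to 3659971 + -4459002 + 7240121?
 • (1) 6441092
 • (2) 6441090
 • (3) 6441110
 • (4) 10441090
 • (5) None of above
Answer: 2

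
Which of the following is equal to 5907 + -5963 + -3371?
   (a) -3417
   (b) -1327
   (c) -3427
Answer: c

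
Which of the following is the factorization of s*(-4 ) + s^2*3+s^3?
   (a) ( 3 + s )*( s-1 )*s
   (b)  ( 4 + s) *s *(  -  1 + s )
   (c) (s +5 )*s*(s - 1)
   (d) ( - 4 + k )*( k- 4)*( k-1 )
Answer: b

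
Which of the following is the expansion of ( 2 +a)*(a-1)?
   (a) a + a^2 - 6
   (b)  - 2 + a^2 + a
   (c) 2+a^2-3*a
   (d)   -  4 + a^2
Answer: b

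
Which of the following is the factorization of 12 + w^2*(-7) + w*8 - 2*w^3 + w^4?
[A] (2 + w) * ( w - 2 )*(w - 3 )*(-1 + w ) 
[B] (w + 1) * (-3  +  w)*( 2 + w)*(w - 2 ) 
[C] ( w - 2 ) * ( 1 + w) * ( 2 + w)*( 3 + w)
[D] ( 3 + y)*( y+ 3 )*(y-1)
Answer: B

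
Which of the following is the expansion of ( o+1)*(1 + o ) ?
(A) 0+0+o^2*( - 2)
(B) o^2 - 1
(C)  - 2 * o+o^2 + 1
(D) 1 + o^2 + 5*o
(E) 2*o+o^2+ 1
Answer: E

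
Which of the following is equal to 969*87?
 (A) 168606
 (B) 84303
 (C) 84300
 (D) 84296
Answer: B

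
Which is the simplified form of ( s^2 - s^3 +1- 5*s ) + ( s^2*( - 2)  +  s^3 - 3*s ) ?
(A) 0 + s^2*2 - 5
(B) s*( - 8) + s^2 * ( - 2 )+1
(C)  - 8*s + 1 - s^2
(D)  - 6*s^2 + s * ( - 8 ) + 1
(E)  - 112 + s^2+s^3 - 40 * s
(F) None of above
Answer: C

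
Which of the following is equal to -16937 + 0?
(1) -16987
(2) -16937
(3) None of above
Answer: 2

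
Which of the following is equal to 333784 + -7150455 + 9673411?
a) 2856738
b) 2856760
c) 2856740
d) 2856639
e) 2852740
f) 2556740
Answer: c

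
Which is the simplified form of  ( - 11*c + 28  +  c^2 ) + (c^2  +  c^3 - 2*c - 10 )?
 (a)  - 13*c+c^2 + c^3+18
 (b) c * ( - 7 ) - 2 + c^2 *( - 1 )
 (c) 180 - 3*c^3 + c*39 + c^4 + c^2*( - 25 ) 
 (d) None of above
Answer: d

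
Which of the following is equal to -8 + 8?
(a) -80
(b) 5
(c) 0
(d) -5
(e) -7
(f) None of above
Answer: c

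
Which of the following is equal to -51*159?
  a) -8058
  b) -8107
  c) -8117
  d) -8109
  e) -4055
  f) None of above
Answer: d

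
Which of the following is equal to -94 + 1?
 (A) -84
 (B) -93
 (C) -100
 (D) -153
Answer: B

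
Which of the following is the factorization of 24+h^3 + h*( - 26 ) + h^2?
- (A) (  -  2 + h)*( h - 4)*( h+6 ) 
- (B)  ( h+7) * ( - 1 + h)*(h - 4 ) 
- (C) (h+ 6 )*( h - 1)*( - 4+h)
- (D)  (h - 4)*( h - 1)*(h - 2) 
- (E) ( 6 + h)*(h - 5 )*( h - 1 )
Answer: C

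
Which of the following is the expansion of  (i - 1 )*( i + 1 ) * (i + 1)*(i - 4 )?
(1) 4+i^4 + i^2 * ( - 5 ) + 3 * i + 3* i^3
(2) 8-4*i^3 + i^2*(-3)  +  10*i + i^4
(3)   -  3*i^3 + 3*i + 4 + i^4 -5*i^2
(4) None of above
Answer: 3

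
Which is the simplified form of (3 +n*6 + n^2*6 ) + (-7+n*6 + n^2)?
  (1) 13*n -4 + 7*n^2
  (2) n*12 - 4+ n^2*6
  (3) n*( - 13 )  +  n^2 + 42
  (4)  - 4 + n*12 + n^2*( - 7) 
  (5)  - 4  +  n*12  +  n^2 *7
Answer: 5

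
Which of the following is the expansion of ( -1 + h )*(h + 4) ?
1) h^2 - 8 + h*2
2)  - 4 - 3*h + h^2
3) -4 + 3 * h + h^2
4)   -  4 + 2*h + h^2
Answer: 3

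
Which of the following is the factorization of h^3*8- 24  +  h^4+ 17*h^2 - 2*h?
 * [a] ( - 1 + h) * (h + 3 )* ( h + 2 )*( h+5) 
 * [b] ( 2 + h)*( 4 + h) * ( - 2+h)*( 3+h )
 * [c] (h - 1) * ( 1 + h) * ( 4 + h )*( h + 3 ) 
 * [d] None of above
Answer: d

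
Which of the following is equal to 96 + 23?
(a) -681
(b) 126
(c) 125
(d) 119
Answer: d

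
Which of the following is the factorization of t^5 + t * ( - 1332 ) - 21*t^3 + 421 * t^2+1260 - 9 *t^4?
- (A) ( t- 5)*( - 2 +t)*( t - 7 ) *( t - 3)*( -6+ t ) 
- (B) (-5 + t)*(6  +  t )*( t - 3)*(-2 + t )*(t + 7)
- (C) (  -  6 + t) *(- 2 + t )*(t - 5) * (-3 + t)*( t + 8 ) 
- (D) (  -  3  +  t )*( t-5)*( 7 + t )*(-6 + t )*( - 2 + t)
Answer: D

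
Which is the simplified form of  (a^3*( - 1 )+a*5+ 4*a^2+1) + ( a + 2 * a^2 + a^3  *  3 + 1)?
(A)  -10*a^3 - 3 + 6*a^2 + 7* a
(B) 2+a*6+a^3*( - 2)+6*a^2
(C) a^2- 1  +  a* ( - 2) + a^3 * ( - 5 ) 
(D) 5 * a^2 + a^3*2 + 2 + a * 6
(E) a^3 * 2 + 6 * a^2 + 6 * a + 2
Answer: E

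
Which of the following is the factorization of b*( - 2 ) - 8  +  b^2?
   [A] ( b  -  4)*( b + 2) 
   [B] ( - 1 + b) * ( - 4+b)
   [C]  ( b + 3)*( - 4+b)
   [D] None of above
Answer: A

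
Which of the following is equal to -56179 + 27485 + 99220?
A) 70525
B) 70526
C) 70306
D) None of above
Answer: B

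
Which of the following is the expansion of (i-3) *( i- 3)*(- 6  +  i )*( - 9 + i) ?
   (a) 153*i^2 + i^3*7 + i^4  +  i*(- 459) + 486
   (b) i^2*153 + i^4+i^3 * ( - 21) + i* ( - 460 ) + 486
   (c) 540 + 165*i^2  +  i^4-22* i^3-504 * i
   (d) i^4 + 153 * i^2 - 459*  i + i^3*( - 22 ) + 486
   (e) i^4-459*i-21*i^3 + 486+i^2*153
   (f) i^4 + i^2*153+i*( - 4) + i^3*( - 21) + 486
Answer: e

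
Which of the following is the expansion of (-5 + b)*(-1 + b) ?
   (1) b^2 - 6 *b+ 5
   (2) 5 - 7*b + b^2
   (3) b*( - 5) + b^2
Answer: 1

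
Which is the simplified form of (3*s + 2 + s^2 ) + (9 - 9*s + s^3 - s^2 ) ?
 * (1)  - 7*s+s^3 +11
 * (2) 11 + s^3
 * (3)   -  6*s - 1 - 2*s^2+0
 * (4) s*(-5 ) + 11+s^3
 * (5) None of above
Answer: 5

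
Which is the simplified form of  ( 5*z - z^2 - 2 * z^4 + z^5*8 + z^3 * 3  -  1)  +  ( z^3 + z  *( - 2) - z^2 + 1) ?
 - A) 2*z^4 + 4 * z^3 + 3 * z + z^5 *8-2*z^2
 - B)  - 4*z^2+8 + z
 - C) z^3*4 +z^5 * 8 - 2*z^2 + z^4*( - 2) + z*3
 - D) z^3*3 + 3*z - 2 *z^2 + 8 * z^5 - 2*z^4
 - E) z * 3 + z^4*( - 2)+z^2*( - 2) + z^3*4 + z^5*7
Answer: C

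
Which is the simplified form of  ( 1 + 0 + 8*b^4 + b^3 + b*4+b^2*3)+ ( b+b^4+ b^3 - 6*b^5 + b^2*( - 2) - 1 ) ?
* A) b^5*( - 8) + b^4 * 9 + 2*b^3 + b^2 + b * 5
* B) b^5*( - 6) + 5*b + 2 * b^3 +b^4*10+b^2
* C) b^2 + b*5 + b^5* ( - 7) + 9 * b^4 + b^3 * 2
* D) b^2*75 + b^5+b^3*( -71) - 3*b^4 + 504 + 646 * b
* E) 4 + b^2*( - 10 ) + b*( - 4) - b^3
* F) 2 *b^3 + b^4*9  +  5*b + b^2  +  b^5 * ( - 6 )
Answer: F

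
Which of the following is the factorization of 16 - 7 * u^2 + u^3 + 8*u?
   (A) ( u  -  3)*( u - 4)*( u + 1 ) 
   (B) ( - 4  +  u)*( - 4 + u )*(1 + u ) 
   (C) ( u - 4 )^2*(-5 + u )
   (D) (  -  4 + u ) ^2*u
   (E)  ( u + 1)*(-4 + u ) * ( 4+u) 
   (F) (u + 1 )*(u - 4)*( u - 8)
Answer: B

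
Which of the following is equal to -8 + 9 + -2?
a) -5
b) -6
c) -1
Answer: c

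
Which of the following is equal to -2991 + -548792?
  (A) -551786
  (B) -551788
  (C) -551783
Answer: C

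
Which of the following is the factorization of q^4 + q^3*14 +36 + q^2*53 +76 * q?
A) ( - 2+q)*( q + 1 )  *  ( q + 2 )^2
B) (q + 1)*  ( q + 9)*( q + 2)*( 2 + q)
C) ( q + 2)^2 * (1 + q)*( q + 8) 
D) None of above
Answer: B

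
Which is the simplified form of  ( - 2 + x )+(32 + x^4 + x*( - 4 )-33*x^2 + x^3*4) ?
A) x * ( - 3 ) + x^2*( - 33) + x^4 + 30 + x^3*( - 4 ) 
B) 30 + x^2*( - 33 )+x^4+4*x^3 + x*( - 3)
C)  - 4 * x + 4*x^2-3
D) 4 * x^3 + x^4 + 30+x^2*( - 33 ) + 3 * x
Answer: B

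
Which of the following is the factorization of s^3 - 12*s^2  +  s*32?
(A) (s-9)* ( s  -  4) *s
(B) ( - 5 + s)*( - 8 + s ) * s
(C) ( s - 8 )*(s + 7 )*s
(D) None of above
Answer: D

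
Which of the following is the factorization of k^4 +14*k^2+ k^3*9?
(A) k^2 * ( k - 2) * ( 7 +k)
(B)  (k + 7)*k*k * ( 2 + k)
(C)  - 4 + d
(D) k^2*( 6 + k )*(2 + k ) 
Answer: B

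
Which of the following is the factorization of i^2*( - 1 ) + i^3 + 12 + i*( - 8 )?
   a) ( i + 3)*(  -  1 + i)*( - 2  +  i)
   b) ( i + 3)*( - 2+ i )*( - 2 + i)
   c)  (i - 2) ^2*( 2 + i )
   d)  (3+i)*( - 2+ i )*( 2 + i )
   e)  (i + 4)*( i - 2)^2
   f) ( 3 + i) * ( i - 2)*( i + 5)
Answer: b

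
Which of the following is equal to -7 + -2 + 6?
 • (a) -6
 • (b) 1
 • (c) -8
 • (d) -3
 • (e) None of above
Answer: d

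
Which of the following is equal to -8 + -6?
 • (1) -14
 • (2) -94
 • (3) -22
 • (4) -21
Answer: 1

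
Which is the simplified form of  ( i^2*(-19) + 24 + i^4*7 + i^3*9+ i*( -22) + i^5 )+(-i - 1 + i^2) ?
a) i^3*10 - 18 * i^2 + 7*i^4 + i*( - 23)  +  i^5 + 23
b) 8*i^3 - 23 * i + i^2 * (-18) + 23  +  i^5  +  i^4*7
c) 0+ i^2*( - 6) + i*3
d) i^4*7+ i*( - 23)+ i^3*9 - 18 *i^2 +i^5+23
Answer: d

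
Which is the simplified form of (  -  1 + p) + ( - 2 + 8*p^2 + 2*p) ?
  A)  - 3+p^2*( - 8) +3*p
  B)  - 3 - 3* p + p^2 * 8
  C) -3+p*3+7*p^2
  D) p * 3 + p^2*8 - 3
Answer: D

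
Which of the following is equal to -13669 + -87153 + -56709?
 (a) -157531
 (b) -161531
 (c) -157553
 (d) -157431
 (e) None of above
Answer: a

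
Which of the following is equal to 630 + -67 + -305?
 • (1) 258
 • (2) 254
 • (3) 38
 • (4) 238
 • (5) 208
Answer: 1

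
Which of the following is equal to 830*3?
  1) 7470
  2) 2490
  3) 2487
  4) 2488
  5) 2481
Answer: 2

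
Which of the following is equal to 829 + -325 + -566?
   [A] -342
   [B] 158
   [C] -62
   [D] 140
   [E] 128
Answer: C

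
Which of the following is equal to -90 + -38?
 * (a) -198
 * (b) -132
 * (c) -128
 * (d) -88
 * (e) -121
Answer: c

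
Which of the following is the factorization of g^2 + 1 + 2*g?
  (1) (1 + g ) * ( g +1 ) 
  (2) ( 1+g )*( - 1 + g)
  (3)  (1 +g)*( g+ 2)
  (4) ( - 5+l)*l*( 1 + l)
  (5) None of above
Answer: 1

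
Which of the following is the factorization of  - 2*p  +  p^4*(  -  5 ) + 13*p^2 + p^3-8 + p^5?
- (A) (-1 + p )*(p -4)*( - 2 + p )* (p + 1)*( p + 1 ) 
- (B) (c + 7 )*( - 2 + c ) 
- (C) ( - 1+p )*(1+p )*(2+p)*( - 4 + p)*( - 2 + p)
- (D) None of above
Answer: A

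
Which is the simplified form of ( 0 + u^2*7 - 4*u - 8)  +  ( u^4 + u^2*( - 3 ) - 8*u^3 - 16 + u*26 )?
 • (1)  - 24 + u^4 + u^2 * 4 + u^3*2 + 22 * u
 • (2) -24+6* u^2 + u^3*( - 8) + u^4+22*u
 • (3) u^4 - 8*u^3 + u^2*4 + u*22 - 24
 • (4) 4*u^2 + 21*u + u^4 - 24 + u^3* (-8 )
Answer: 3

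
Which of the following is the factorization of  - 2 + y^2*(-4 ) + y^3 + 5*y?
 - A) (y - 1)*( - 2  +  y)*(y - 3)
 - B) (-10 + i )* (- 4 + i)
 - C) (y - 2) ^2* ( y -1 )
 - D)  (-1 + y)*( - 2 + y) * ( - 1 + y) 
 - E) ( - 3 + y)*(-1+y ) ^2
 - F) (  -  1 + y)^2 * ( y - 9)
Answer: D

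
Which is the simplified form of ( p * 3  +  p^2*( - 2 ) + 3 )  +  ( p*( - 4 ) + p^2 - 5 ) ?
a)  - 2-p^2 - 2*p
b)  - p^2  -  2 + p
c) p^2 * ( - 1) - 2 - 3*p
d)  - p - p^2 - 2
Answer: d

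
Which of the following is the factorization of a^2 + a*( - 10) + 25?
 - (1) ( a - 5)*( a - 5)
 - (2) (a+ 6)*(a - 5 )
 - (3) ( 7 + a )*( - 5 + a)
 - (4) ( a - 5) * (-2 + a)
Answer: 1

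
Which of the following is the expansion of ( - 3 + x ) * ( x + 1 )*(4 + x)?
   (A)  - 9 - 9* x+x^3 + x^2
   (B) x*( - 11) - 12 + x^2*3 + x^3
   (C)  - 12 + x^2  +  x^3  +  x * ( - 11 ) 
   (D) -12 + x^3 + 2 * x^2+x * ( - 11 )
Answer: D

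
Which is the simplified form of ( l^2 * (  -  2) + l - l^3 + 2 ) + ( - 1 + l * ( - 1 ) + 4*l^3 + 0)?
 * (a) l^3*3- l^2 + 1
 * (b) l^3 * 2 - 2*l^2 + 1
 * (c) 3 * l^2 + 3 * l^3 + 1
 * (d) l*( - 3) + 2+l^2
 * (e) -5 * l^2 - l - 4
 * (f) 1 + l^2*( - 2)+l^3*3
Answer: f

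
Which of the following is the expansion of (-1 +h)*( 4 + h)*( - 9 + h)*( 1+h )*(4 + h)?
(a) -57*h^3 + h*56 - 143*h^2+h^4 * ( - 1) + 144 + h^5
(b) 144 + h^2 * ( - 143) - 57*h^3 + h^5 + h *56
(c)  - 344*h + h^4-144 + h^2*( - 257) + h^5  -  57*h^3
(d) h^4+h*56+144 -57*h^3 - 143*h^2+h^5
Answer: a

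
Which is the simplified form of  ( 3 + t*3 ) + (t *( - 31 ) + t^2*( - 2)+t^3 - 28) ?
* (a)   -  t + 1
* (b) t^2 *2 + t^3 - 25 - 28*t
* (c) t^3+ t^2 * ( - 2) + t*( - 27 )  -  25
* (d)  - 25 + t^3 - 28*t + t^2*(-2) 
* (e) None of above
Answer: d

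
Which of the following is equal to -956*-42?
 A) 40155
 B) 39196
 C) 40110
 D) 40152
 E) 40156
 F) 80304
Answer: D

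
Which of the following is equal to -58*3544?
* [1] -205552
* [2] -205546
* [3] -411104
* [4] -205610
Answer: 1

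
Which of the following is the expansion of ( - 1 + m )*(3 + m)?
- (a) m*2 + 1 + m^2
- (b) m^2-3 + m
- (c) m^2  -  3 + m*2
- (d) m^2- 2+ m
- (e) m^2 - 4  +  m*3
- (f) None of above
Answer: c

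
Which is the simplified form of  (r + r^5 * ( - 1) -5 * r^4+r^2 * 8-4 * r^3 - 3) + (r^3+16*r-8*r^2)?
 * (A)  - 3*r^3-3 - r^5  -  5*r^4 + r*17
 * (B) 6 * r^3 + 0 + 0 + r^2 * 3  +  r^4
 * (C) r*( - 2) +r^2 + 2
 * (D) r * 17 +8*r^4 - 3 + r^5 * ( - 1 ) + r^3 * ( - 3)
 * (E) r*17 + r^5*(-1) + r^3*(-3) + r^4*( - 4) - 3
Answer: A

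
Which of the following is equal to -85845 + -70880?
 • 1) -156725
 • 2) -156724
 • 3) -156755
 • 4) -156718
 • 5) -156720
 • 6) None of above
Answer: 1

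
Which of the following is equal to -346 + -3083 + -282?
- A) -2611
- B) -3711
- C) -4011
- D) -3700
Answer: B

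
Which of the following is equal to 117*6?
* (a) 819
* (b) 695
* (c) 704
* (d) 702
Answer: d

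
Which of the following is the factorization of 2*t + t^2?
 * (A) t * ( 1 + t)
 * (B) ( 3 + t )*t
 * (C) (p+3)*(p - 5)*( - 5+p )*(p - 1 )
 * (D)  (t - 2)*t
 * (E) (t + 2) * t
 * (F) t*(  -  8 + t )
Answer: E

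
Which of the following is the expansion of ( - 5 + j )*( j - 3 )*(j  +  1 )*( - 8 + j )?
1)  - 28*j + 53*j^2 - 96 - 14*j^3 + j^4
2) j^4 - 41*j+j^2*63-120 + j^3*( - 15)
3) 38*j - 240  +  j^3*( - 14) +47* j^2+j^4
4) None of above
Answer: 2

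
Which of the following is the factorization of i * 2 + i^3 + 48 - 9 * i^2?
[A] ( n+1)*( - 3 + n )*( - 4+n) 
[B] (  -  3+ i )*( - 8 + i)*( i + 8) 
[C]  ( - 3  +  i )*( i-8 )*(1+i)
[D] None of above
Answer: D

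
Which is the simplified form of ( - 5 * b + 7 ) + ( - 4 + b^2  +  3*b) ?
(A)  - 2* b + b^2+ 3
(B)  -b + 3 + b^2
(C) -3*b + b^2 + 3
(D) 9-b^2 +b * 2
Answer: A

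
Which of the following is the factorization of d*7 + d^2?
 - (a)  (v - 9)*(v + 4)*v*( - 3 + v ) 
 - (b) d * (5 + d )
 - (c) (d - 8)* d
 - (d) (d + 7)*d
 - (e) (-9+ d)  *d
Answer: d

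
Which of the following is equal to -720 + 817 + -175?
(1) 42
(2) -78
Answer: 2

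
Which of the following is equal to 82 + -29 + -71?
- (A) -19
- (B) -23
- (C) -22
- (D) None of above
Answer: D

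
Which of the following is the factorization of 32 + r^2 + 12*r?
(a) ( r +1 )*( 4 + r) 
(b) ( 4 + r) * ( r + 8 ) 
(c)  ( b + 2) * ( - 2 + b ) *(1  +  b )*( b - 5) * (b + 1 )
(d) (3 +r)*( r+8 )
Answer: b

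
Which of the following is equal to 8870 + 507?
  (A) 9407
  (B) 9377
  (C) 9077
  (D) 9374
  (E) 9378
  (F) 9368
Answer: B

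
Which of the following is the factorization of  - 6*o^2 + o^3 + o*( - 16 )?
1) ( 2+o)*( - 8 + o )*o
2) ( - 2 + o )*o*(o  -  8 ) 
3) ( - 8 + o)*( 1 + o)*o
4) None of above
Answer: 1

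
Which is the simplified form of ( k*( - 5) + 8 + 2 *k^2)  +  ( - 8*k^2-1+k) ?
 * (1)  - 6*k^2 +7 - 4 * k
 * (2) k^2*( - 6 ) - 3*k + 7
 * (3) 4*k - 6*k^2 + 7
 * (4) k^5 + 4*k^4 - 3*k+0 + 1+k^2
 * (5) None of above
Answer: 1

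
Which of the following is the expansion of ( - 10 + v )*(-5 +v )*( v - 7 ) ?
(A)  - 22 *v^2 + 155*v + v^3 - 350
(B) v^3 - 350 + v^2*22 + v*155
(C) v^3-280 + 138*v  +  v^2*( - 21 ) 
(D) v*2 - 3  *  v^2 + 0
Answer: A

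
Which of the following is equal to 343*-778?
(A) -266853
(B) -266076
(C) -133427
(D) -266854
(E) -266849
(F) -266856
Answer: D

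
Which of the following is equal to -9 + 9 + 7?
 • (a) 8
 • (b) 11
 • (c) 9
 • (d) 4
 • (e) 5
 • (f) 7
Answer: f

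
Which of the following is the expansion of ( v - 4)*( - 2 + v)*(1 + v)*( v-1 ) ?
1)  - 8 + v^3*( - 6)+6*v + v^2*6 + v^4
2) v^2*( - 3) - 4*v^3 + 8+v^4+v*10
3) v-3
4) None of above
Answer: 4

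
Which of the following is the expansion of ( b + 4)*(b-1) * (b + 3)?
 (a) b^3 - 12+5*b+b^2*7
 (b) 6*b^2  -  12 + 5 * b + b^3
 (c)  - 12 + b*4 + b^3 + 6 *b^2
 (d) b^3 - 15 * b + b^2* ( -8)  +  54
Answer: b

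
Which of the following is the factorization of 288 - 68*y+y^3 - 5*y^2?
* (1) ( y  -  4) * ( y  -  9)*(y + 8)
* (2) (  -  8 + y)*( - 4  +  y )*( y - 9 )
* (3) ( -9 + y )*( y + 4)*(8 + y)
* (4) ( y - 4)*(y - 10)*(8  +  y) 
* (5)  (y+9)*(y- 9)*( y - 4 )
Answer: 1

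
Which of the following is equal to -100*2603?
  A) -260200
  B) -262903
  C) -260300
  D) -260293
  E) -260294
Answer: C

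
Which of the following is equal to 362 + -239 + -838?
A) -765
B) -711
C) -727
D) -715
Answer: D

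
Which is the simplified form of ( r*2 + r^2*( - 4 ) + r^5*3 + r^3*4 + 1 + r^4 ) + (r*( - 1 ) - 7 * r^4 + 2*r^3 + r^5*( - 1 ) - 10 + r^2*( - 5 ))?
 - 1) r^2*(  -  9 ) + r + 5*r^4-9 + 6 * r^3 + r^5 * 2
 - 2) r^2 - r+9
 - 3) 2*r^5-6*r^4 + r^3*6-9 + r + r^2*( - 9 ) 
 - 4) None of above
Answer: 3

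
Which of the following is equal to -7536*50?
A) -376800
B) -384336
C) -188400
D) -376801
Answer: A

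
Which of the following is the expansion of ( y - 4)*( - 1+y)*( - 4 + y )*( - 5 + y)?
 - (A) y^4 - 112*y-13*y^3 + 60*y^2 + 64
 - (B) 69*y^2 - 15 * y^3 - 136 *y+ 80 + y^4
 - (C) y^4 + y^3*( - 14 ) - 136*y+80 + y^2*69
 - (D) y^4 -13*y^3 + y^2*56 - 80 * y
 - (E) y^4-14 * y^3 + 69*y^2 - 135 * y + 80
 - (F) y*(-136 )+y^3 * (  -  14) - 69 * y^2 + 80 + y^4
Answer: C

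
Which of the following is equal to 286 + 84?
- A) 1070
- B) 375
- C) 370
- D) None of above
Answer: C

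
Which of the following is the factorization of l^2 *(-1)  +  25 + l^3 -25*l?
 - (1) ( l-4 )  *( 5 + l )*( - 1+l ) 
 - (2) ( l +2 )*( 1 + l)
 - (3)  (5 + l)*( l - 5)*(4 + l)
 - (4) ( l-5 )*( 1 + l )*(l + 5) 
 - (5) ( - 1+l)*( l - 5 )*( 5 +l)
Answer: 5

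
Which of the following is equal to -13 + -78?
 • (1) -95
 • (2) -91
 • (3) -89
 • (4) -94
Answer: 2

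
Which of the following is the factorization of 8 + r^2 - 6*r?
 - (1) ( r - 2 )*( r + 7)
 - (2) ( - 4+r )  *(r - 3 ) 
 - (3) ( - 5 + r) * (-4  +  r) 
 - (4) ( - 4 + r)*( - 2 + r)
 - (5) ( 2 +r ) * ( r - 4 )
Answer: 4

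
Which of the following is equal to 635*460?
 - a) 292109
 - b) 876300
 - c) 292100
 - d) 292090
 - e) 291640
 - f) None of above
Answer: c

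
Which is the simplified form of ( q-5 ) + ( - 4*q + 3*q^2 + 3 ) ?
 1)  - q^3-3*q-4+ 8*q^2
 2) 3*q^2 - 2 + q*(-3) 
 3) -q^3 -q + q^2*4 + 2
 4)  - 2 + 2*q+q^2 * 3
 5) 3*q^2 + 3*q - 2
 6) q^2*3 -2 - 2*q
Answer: 2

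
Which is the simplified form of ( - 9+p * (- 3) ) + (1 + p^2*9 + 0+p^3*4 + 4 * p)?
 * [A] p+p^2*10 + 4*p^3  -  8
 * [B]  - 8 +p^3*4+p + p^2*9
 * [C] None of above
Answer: B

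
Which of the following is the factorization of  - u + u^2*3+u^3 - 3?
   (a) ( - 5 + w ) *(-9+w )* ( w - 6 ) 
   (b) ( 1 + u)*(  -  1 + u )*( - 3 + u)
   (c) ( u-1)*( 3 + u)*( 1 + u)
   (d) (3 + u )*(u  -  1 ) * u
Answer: c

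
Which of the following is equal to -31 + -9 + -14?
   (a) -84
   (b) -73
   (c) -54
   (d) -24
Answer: c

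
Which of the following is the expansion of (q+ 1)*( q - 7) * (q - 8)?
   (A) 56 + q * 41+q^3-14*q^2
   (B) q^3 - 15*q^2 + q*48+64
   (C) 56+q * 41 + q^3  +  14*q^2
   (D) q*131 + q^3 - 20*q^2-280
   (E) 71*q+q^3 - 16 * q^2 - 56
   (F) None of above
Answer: A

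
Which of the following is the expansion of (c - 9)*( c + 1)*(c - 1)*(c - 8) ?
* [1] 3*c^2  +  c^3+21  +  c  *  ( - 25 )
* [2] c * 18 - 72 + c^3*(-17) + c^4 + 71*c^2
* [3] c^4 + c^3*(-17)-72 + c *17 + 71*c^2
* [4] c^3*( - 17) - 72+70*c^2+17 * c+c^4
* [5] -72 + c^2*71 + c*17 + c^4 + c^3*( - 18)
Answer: 3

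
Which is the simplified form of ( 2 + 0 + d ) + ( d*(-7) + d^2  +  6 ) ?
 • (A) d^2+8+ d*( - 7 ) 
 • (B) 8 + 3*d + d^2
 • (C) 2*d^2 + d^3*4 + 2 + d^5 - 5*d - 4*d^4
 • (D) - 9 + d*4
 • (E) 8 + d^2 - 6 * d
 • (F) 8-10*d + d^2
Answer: E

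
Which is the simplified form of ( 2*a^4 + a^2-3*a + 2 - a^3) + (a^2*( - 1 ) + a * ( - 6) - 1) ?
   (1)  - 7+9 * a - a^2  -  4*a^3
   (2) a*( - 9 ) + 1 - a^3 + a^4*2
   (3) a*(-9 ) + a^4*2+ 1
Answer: 2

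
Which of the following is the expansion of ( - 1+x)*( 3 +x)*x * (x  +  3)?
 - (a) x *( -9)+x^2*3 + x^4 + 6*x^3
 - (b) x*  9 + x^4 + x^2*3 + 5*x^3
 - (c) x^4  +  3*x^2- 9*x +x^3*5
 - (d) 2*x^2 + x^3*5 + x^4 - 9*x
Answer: c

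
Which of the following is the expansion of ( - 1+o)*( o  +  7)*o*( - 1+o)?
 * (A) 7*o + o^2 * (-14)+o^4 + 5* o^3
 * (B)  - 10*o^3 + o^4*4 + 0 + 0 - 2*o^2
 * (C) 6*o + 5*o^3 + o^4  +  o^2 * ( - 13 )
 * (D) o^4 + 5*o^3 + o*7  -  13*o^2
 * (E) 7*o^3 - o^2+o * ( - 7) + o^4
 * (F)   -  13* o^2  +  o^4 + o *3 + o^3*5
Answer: D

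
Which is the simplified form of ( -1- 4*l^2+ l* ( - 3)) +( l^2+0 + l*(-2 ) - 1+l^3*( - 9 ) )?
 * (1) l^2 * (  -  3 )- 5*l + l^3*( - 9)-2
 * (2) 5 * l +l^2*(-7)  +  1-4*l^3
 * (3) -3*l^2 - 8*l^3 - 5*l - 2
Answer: 1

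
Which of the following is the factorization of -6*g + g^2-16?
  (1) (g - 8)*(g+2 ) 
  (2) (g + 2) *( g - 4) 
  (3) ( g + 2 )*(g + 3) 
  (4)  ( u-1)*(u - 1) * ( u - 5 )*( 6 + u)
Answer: 1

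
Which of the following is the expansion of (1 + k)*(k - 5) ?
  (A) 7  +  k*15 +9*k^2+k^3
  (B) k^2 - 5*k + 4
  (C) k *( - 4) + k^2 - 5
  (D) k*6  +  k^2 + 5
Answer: C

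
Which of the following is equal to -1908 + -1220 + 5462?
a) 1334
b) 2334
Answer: b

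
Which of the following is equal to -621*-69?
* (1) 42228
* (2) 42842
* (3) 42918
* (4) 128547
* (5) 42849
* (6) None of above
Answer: 5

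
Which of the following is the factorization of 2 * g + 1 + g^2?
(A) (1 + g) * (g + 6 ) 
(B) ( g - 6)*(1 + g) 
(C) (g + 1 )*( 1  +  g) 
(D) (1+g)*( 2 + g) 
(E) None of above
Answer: C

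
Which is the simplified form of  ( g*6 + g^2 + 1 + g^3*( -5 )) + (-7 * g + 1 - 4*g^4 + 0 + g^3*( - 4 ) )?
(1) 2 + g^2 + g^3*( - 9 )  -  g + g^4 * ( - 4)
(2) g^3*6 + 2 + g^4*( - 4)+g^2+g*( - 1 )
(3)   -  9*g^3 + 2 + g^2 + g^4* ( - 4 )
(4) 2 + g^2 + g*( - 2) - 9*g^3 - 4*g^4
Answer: 1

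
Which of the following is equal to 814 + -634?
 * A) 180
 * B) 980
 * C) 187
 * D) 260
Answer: A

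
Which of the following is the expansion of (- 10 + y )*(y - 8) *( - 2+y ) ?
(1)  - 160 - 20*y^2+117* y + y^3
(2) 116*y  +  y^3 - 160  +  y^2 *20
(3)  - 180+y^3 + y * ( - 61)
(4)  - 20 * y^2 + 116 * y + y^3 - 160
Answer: 4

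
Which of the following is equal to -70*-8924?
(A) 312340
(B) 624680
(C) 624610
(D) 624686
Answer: B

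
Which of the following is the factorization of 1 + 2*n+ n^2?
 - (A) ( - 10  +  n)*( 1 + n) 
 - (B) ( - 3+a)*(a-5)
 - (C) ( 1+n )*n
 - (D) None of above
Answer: D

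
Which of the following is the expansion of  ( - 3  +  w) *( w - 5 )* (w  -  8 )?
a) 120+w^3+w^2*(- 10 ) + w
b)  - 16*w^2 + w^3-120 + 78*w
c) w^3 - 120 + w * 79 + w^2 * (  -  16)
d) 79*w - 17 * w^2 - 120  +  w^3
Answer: c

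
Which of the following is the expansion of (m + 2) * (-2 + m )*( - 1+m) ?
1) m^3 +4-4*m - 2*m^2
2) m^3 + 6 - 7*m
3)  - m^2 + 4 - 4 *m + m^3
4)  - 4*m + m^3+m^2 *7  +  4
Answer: 3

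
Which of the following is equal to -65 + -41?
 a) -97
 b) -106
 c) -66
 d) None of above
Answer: b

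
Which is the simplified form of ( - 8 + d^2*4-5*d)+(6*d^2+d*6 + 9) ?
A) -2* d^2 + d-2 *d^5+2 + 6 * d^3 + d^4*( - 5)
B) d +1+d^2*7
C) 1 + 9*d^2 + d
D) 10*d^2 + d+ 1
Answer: D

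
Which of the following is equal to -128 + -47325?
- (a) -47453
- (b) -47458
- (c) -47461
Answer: a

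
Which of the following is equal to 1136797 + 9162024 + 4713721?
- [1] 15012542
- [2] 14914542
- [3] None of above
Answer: 1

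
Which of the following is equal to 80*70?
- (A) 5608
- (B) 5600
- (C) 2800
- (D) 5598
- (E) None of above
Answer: B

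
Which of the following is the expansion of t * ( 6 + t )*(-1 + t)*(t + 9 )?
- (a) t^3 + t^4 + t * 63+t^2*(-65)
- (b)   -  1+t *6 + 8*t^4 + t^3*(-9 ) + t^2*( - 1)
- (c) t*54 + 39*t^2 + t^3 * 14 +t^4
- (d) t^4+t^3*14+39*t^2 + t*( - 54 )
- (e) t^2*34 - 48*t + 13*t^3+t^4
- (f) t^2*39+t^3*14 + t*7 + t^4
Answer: d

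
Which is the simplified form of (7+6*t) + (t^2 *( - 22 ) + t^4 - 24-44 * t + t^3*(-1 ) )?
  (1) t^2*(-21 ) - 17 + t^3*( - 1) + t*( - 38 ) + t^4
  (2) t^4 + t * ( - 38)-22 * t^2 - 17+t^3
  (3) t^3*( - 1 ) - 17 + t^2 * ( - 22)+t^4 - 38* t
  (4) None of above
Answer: 3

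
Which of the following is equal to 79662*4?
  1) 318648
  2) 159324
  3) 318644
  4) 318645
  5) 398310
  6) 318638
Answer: 1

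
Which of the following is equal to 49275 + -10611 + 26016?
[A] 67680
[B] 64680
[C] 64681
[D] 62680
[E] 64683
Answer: B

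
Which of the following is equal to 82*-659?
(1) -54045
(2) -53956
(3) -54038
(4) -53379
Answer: 3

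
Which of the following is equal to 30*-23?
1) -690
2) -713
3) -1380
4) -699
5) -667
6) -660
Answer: 1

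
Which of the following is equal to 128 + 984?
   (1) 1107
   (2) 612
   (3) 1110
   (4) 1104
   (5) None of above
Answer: 5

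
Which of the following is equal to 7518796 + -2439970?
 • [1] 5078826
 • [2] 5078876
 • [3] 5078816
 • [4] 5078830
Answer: 1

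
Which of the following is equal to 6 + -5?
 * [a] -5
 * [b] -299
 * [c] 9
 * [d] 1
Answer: d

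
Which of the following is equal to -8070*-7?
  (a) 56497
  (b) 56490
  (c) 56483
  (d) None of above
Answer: b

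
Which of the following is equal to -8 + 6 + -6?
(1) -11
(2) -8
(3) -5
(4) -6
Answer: 2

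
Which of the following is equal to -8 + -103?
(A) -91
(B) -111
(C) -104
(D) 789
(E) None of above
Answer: B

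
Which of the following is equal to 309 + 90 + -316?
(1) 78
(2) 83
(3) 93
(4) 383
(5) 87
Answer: 2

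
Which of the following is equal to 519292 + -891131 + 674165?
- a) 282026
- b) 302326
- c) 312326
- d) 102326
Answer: b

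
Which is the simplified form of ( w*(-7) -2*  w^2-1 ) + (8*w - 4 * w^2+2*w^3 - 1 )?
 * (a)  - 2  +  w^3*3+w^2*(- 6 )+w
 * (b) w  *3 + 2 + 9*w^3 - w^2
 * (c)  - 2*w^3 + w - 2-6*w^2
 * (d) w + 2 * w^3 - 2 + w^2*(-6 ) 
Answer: d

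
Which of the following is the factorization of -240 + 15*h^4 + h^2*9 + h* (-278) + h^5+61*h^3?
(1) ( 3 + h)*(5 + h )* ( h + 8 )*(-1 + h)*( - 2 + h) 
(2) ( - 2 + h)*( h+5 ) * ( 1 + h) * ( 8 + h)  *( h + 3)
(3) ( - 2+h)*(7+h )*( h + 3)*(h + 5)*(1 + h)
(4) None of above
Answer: 2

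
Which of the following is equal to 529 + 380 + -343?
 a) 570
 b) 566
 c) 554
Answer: b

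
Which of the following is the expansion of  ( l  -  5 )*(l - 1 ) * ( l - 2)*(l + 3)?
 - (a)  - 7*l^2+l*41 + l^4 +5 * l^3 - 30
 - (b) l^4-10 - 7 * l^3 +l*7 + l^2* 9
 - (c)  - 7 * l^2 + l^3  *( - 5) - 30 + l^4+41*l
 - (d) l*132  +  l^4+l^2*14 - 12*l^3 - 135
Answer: c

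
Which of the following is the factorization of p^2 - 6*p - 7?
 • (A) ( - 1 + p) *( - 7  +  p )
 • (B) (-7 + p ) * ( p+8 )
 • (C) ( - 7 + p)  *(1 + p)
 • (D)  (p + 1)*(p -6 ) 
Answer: C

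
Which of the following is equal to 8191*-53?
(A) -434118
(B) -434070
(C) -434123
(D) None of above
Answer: C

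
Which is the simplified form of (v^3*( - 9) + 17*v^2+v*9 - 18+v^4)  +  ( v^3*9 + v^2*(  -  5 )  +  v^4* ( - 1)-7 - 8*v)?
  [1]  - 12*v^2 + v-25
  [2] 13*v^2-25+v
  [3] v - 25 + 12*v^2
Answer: 3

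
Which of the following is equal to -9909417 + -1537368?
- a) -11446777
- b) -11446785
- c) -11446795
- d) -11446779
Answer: b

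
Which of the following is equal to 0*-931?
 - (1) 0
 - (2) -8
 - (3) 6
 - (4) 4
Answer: 1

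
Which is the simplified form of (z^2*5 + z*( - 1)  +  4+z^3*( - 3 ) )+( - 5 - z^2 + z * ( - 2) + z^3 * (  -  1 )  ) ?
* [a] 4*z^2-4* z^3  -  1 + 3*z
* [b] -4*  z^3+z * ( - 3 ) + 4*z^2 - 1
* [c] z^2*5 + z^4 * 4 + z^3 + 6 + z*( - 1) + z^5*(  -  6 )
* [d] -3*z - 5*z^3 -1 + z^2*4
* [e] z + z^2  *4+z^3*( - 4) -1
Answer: b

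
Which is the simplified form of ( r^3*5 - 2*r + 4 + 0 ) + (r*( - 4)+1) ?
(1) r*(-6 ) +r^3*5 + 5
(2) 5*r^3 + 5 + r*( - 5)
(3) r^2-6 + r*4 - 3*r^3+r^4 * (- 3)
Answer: 1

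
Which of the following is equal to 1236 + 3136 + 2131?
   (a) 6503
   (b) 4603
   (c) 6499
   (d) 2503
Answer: a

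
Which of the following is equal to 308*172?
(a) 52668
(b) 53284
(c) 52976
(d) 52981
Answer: c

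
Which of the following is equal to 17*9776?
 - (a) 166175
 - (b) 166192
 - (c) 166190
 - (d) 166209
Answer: b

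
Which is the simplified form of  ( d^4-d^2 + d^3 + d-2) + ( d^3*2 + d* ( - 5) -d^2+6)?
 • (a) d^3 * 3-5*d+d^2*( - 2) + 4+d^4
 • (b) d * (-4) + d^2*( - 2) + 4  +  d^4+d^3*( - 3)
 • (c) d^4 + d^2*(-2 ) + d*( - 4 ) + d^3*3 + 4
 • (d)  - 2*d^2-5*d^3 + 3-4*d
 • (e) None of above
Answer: c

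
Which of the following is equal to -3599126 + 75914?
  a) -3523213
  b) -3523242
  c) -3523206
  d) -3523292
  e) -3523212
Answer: e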